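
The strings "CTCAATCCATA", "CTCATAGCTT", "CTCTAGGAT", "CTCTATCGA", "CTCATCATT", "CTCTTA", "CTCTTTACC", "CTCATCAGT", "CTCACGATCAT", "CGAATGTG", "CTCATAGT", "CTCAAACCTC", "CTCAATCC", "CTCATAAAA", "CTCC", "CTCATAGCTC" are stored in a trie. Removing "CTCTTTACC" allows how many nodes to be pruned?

4

Walk "CTCTTTACC" from the leaf back toward the root, removing each node that no remaining word uses.
The suffix "TACC" (4 nodes) is used only by "CTCTTTACC"; the node for "CTCTT" still has the child "A", so pruning stops there.
Nodes removed: 4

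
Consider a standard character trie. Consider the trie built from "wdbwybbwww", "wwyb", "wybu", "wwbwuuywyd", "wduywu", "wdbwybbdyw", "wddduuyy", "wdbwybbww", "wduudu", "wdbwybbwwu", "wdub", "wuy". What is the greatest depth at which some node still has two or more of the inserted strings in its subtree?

Look for the deepest trie node that still has at least two words in its subtree.
"wdbwybbww" and "wdbwybbwwu" agree on "wdbwybbww" (9 characters) before diverging; nothing deeper is shared.
Longest shared-prefix length: 9

9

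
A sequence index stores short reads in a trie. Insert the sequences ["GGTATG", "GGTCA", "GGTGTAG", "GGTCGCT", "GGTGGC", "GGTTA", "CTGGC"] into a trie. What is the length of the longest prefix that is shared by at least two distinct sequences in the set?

Equivalently: take the maximum, over all pairs, of their longest common prefix length.
"GGTCA" and "GGTCGCT" agree on "GGTC" (4 characters) before diverging; nothing deeper is shared.
Longest shared-prefix length: 4

4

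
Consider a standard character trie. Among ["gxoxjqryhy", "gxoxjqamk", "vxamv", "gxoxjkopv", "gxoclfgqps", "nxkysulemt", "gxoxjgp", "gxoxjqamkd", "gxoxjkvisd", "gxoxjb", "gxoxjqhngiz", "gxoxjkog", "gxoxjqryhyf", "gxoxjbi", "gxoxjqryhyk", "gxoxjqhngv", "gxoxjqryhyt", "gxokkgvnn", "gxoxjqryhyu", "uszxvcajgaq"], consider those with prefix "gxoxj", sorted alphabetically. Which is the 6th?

gxoxjkvisd

Words with prefix "gxoxj", in lexicographic order: "gxoxjb", "gxoxjbi", "gxoxjgp", "gxoxjkog", "gxoxjkopv", "gxoxjkvisd", "gxoxjqamk", "gxoxjqamkd", "gxoxjqhngiz", "gxoxjqhngv", "gxoxjqryhy", "gxoxjqryhyf", "gxoxjqryhyk", "gxoxjqryhyt", "gxoxjqryhyu"
The 6th is gxoxjkvisd.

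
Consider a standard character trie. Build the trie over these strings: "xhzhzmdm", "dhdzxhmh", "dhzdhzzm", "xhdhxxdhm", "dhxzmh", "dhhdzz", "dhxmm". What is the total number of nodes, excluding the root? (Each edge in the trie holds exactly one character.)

For each word, the new-node count is its length minus the longest prefix already in the trie:
  "xhzhzmdm" → 8 new (x, h, z, h, z, m, d, m)
  "dhdzxhmh" → 8 new (d, h, d, z, x, h, m, h)
  "dhzdhzzm" → prefix "dh" already present; 6 new (z, d, h, z, z, m)
  "xhdhxxdhm" → prefix "xh" already present; 7 new (d, h, x, x, d, h, m)
  "dhxzmh" → prefix "dh" already present; 4 new (x, z, m, h)
  "dhhdzz" → prefix "dh" already present; 4 new (h, d, z, z)
  "dhxmm" → prefix "dhx" already present; 2 new (m, m)
Total nodes = 8 + 8 + 6 + 7 + 4 + 4 + 2 = 39

39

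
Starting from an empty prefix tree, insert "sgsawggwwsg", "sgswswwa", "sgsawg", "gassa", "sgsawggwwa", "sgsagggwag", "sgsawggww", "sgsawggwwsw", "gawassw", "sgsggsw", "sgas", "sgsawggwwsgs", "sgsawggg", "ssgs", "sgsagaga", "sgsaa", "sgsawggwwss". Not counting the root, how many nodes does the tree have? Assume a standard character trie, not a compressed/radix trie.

50

Insert word by word; a character creates a node only if that edge doesn't already exist:
  "sgsawggwwsg" → 11 new (s, g, s, a, w, g, g, w, w, s, g)
  "sgswswwa" → prefix "sgs" already present; 5 new (w, s, w, w, a)
  "sgsawg" → prefix "sgsawg" already present; 0 new (none)
  "gassa" → 5 new (g, a, s, s, a)
  "sgsawggwwa" → prefix "sgsawggww" already present; 1 new (a)
  "sgsagggwag" → prefix "sgsa" already present; 6 new (g, g, g, w, a, g)
  "sgsawggww" → prefix "sgsawggww" already present; 0 new (none)
  "sgsawggwwsw" → prefix "sgsawggwws" already present; 1 new (w)
  "gawassw" → prefix "ga" already present; 5 new (w, a, s, s, w)
  "sgsggsw" → prefix "sgs" already present; 4 new (g, g, s, w)
  "sgas" → prefix "sg" already present; 2 new (a, s)
  "sgsawggwwsgs" → prefix "sgsawggwwsg" already present; 1 new (s)
  "sgsawggg" → prefix "sgsawgg" already present; 1 new (g)
  "ssgs" → prefix "s" already present; 3 new (s, g, s)
  "sgsagaga" → prefix "sgsag" already present; 3 new (a, g, a)
  "sgsaa" → prefix "sgsa" already present; 1 new (a)
  "sgsawggwwss" → prefix "sgsawggwws" already present; 1 new (s)
Total nodes = 11 + 5 + 0 + 5 + 1 + 6 + 0 + 1 + 5 + 4 + 2 + 1 + 1 + 3 + 3 + 1 + 1 = 50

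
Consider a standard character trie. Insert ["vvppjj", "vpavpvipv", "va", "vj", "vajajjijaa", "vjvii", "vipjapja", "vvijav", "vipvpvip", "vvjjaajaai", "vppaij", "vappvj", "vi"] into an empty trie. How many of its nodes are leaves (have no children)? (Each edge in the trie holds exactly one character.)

10

A leaf is a node with no children — equivalently, the end of a word that is not a proper prefix of any other stored word.
Those words: "vajajjijaa", "vappvj", "vipjapja", "vipvpvip", "vjvii", "vpavpvipv", "vppaij", "vvijav", "vvjjaajaai", "vvppjj"
Leaf count: 10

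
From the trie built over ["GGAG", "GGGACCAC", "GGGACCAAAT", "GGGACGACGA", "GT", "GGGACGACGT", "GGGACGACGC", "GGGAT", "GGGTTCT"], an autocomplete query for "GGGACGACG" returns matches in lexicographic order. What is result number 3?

GGGACGACGT

Words with prefix "GGGACGACG", in lexicographic order: "GGGACGACGA", "GGGACGACGC", "GGGACGACGT"
Position 3: GGGACGACGT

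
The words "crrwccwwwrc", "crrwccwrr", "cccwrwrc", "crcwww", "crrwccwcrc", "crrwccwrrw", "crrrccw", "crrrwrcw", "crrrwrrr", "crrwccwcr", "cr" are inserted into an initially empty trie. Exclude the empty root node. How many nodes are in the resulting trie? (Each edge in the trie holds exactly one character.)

38

Trie structure (* marks end of a word):
(root)
└─ c
   ├─ c
   │  └─ c
   │     └─ w
   │        └─ r
   │           └─ w
   │              └─ r
   │                 └─ c *
   └─ r *
      ├─ c
      │  └─ w
      │     └─ w
      │        └─ w *
      └─ r
         ├─ r
         │  ├─ c
         │  │  └─ c
         │  │     └─ w *
         │  └─ w
         │     └─ r
         │        ├─ c
         │        │  └─ w *
         │        └─ r
         │           └─ r *
         └─ w
            └─ c
               └─ c
                  └─ w
                     ├─ c
                     │  └─ r *
                     │     └─ c *
                     ├─ r
                     │  └─ r *
                     │     └─ w *
                     └─ w
                        └─ w
                           └─ r
                              └─ c *
Counting every labelled node above: 38.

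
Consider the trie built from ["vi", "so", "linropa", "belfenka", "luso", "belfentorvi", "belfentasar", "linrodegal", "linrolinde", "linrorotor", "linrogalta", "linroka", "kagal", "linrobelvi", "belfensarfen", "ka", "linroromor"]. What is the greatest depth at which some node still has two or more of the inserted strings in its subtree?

7

Look for the deepest trie node that still has at least two words in its subtree.
e.g. "belfentasar" and "belfentorvi" share the prefix "belfent" of length 7; no pair shares a longer one.
Longest shared-prefix length: 7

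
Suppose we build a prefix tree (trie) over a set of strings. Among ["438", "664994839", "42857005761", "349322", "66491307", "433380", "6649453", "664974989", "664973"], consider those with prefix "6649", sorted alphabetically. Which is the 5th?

Words with prefix "6649", in lexicographic order: "66491307", "6649453", "664973", "664974989", "664994839"
Position 5: 664994839

664994839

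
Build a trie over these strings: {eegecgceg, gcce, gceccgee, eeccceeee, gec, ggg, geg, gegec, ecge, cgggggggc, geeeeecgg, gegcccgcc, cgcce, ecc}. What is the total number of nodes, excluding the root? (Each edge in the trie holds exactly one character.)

62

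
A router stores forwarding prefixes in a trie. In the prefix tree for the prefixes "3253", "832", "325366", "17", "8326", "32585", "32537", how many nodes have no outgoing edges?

5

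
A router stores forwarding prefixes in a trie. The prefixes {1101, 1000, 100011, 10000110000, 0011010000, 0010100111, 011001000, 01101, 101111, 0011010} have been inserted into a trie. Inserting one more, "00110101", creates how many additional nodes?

1

"0011010" is already a path in the trie; the remaining "1" must be added.
So 8 − 7 = 1 new nodes.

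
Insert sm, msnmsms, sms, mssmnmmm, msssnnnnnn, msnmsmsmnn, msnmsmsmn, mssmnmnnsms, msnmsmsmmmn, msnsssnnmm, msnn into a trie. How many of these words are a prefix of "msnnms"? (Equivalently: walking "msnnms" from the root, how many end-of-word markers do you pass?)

Check each prefix of "msnnms" against the stored set — each match is an end-marker on the path.
Prefixes of the query that are stored words: "msnn"
Count: 1

1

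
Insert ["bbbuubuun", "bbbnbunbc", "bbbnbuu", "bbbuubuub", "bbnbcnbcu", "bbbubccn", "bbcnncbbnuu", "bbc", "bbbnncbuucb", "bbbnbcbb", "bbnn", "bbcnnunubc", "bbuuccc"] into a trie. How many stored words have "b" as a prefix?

13

Filter for entries beginning with "b":
Matches: "bbbnbcbb", "bbbnbunbc", "bbbnbuu", "bbbnncbuucb", "bbbubccn", "bbbuubuub", "bbbuubuun", "bbc", "bbcnncbbnuu", "bbcnnunubc", "bbnbcnbcu", "bbnn", "bbuuccc"
Count: 13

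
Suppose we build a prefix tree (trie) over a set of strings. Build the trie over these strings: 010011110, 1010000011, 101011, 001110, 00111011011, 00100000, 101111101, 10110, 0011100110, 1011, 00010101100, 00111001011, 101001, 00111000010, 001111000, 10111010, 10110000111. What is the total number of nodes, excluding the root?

Count nodes per top-level branch (shared prefixes stored once):
  '0'-branch (00010101100, 00100000, 001110, 00111000010, 00111001011, 0011100110, 00111011011, 001111000, 010011110): 48 nodes
  '1'-branch (1010000011, 101001, 101011, 1011, 10110, 10110000111, 10111010, 101111101): 29 nodes
Sum: 77

77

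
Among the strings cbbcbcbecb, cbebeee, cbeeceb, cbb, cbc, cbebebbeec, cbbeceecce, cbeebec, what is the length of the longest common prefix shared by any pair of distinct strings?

5

Look for the deepest trie node that still has at least two words in its subtree.
e.g. "cbebebbeec" and "cbebeee" share the prefix "cbebe" of length 5; no pair shares a longer one.
Longest shared-prefix length: 5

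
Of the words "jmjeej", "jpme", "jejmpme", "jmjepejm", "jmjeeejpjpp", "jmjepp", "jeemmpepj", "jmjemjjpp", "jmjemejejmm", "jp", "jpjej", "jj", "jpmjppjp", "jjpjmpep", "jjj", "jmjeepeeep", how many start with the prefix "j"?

16

Traverse to the node for "j", then collect every word in that subtree.
Matches: "jeemmpepj", "jejmpme", "jj", "jjj", "jjpjmpep", "jmjeeejpjpp", "jmjeej", "jmjeepeeep", "jmjemejejmm", "jmjemjjpp", "jmjepejm", "jmjepp", "jp", "jpjej", "jpme", "jpmjppjp"
Count: 16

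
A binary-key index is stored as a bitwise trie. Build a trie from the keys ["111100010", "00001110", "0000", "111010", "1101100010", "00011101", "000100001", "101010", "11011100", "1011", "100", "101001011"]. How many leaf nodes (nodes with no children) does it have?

11

Leaves are exactly the stored words that no other stored word extends.
Those words: "00001110", "000100001", "00011101", "100", "101001011", "101010", "1011", "1101100010", "11011100", "111010", "111100010"
Leaf count: 11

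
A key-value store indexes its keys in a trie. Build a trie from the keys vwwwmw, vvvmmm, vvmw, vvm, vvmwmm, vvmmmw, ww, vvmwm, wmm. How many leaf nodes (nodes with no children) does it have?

A leaf is a node with no children — equivalently, the end of a word that is not a proper prefix of any other stored word.
Those words: "vvmmmw", "vvmwmm", "vvvmmm", "vwwwmw", "wmm", "ww"
Leaf count: 6

6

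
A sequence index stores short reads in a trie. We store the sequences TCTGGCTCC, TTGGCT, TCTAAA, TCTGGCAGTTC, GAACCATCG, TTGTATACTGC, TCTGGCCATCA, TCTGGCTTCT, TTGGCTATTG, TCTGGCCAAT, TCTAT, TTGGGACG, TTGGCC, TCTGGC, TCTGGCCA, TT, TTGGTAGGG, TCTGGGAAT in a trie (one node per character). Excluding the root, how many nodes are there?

68

For each word, the new-node count is its length minus the longest prefix already in the trie:
  "TCTGGCTCC" → 9 new (T, C, T, G, G, C, T, C, C)
  "TTGGCT" → prefix "T" already present; 5 new (T, G, G, C, T)
  "TCTAAA" → prefix "TCT" already present; 3 new (A, A, A)
  "TCTGGCAGTTC" → prefix "TCTGGC" already present; 5 new (A, G, T, T, C)
  "GAACCATCG" → 9 new (G, A, A, C, C, A, T, C, G)
  "TTGTATACTGC" → prefix "TTG" already present; 8 new (T, A, T, A, C, T, G, C)
  "TCTGGCCATCA" → prefix "TCTGGC" already present; 5 new (C, A, T, C, A)
  "TCTGGCTTCT" → prefix "TCTGGCT" already present; 3 new (T, C, T)
  "TTGGCTATTG" → prefix "TTGGCT" already present; 4 new (A, T, T, G)
  "TCTGGCCAAT" → prefix "TCTGGCCA" already present; 2 new (A, T)
  "TCTAT" → prefix "TCTA" already present; 1 new (T)
  "TTGGGACG" → prefix "TTGG" already present; 4 new (G, A, C, G)
  "TTGGCC" → prefix "TTGGC" already present; 1 new (C)
  "TCTGGC" → prefix "TCTGGC" already present; 0 new (none)
  "TCTGGCCA" → prefix "TCTGGCCA" already present; 0 new (none)
  "TT" → prefix "TT" already present; 0 new (none)
  "TTGGTAGGG" → prefix "TTGG" already present; 5 new (T, A, G, G, G)
  "TCTGGGAAT" → prefix "TCTGG" already present; 4 new (G, A, A, T)
Total nodes = 9 + 5 + 3 + 5 + 9 + 8 + 5 + 3 + 4 + 2 + 1 + 4 + 1 + 0 + 0 + 0 + 5 + 4 = 68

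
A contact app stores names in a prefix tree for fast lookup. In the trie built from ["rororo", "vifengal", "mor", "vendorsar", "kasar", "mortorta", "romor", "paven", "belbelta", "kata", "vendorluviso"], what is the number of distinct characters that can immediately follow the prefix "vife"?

Walk "vife" from the root, arriving at one node.
Distinct next characters after "vife": n.
That node has 1 child edge.

1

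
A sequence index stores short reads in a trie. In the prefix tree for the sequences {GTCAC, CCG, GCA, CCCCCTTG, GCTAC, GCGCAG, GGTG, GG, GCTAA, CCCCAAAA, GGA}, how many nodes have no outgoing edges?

10

Leaves are exactly the stored words that no other stored word extends.
Those words: "CCCCAAAA", "CCCCCTTG", "CCG", "GCA", "GCGCAG", "GCTAA", "GCTAC", "GGA", "GGTG", "GTCAC"
Leaf count: 10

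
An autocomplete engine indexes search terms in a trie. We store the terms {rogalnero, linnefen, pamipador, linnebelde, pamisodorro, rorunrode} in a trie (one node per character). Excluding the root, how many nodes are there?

45

Count nodes per top-level branch (shared prefixes stored once):
  'l'-branch (linnebelde, linnefen): 13 nodes
  'p'-branch (pamipador, pamisodorro): 16 nodes
  'r'-branch (rogalnero, rorunrode): 16 nodes
Sum: 45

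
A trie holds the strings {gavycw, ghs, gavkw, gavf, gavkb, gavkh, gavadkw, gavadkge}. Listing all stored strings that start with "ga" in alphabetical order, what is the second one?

gavadkw

DFS of the "ga" subtree visits, in order: "gavadkge", "gavadkw", "gavf", "gavkb", "gavkh", "gavkw", "gavycw"
The 2nd is gavadkw.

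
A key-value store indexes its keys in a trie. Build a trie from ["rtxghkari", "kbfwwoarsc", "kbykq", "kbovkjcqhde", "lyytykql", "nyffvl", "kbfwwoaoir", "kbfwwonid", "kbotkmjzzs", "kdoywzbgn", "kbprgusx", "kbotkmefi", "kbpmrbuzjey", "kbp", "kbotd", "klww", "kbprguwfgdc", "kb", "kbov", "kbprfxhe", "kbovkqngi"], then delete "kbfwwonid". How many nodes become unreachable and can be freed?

3

After clearing the end-marker at "kbfwwonid", prune upward until reaching a node still needed by another word.
The suffix "nid" (3 nodes) is used only by "kbfwwonid"; the node for "kbfwwo" still has the child "a", so pruning stops there.
Nodes removed: 3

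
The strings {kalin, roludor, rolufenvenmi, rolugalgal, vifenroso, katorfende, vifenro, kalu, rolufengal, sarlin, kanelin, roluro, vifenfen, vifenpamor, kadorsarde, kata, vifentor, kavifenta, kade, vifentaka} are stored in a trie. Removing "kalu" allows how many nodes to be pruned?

1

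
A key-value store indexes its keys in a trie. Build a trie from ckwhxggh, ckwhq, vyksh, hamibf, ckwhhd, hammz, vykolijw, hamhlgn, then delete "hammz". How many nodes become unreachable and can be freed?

2

A node on "hammz"'s path can go only if nothing else ends at it or branches off below it.
The suffix "mz" (2 nodes) is used only by "hammz"; the node for "ham" still has the child "i", so pruning stops there.
Nodes removed: 2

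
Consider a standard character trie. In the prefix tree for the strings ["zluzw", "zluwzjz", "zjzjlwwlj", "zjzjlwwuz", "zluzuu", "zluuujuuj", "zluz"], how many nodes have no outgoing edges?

6

Leaves are exactly the stored words that no other stored word extends.
Those words: "zjzjlwwlj", "zjzjlwwuz", "zluuujuuj", "zluwzjz", "zluzuu", "zluzw"
Leaf count: 6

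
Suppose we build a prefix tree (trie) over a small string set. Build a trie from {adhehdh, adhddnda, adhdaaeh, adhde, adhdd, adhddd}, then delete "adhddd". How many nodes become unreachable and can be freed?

Walk "adhddd" from the leaf back toward the root, removing each node that no remaining word uses.
The suffix "d" (1 node) is used only by "adhddd"; the node for "adhdd" still has the child "n", so pruning stops there.
Nodes removed: 1

1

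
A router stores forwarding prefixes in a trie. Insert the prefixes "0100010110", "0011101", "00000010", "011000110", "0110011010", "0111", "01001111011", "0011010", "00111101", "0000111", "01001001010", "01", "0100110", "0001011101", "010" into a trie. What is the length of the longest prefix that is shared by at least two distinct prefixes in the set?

The deepest shared node is where two words last agree before diverging.
"0100110" and "01001111011" agree on "010011" (6 characters) before diverging; nothing deeper is shared.
Longest shared-prefix length: 6

6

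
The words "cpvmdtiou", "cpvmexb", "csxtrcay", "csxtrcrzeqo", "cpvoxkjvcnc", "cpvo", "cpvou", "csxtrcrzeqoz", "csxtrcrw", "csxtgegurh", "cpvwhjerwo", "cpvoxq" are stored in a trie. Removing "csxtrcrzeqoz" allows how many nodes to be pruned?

A node on "csxtrcrzeqoz"'s path can go only if nothing else ends at it or branches off below it.
The suffix "z" (1 node) is used only by "csxtrcrzeqoz"; "csxtrcrzeqo" is itself a stored word, so pruning stops there.
Nodes removed: 1

1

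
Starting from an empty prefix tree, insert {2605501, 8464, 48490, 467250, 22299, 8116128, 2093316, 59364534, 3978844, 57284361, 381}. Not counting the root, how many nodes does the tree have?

61

Count nodes per top-level branch (shared prefixes stored once):
  '2'-branch (2093316, 22299, 2605501): 17 nodes
  '3'-branch (381, 3978844): 9 nodes
  '4'-branch (467250, 48490): 10 nodes
  '5'-branch (57284361, 59364534): 15 nodes
  '8'-branch (8116128, 8464): 10 nodes
Sum: 61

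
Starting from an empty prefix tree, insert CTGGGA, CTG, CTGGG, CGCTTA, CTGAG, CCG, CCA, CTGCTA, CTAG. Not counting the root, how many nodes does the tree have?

21

Trie structure (* marks end of a word):
(root)
└─ C
   ├─ C
   │  ├─ A *
   │  └─ G *
   ├─ G
   │  └─ C
   │     └─ T
   │        └─ T
   │           └─ A *
   └─ T
      ├─ A
      │  └─ G *
      └─ G *
         ├─ A
         │  └─ G *
         ├─ C
         │  └─ T
         │     └─ A *
         └─ G
            └─ G *
               └─ A *
Counting every labelled node above: 21.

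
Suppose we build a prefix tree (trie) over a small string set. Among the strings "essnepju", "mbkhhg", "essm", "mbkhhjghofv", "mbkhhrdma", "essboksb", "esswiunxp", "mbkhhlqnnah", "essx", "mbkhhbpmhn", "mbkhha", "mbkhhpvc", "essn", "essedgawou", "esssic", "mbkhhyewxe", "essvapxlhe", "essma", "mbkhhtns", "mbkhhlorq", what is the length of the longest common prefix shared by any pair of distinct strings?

6

The deepest shared node is where two words last agree before diverging.
e.g. "mbkhhlorq" and "mbkhhlqnnah" share the prefix "mbkhhl" of length 6; no pair shares a longer one.
Longest shared-prefix length: 6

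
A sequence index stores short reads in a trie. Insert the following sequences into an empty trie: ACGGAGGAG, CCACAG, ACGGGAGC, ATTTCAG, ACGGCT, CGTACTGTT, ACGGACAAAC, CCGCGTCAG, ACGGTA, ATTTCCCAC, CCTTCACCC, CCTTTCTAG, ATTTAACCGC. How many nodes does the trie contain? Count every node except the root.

Count nodes per top-level branch (shared prefixes stored once):
  'A'-branch (ACGGACAAAC, ACGGAGGAG, ACGGCT, ACGGGAGC, ACGGTA, ATTTAACCGC, ATTTCAG, ATTTCCCAC): 38 nodes
  'C'-branch (CCACAG, CCGCGTCAG, CCTTCACCC, CCTTTCTAG, CGTACTGTT): 33 nodes
Sum: 71

71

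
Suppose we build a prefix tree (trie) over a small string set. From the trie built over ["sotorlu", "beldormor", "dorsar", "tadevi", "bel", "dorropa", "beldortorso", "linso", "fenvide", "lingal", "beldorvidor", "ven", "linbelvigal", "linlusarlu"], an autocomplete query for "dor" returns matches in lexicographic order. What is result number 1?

DFS of the "dor" subtree visits, in order: "dorropa", "dorsar"
The 1st is dorropa.

dorropa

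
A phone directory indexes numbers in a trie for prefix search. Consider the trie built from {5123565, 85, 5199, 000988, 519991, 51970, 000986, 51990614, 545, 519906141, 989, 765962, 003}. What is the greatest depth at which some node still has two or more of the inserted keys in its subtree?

The deepest shared node is where two words last agree before diverging.
e.g. "51990614" and "519906141" share the prefix "51990614" of length 8; no pair shares a longer one.
Longest shared-prefix length: 8

8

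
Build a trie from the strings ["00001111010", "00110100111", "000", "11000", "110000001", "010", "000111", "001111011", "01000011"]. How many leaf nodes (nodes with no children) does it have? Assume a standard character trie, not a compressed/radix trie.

6

A leaf is a node with no children — equivalently, the end of a word that is not a proper prefix of any other stored word.
Those words: "00001111010", "000111", "00110100111", "001111011", "01000011", "110000001"
Leaf count: 6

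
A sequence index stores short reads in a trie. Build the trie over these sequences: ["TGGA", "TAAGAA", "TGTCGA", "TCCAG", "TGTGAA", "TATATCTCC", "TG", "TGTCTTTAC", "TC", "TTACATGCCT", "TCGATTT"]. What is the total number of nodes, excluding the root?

Insert word by word; a character creates a node only if that edge doesn't already exist:
  "TGGA" → 4 new (T, G, G, A)
  "TAAGAA" → prefix "T" already present; 5 new (A, A, G, A, A)
  "TGTCGA" → prefix "TG" already present; 4 new (T, C, G, A)
  "TCCAG" → prefix "T" already present; 4 new (C, C, A, G)
  "TGTGAA" → prefix "TGT" already present; 3 new (G, A, A)
  "TATATCTCC" → prefix "TA" already present; 7 new (T, A, T, C, T, C, C)
  "TG" → prefix "TG" already present; 0 new (none)
  "TGTCTTTAC" → prefix "TGTC" already present; 5 new (T, T, T, A, C)
  "TC" → prefix "TC" already present; 0 new (none)
  "TTACATGCCT" → prefix "T" already present; 9 new (T, A, C, A, T, G, C, C, T)
  "TCGATTT" → prefix "TC" already present; 5 new (G, A, T, T, T)
Total nodes = 4 + 5 + 4 + 4 + 3 + 7 + 0 + 5 + 0 + 9 + 5 = 46

46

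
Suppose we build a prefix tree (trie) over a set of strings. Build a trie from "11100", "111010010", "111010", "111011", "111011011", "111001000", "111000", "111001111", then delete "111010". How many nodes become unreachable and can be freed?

0

A node on "111010"'s path can go only if nothing else ends at it or branches off below it.
Every node on "111010" is still needed (e.g. by "111010010"), so nothing is freed.
Nodes removed: 0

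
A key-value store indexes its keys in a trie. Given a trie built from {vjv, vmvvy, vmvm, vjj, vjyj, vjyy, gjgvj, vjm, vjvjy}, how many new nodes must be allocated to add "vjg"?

Walking "vjg" from the root, the first 2 characters ("vj") follow existing edges; "g" is the first miss.
New nodes needed: |"vjg"| − 2 = 3 − 2 = 1.

1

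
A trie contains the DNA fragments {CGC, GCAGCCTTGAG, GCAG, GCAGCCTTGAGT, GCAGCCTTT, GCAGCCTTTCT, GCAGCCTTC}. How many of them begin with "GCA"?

Filter for entries beginning with "GCA":
Words under "GCA": GCAG, GCAGCCTTC, GCAGCCTTGAG, GCAGCCTTGAGT, GCAGCCTTT, GCAGCCTTTCT
Count: 6

6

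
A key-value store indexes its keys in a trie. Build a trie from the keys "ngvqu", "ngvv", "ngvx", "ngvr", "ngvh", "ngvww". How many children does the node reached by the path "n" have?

Follow the path "n" to its node, then look at its outgoing edges.
Characters that immediately follow "n" among the stored strings: {g}.
That node has 1 child edge.

1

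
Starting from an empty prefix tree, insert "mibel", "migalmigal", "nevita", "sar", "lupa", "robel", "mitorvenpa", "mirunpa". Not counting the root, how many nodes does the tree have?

Trace insertions, counting only characters that open a new branch:
  "mibel" → 5 new (m, i, b, e, l)
  "migalmigal" → prefix "mi" already present; 8 new (g, a, l, m, i, g, a, l)
  "nevita" → 6 new (n, e, v, i, t, a)
  "sar" → 3 new (s, a, r)
  "lupa" → 4 new (l, u, p, a)
  "robel" → 5 new (r, o, b, e, l)
  "mitorvenpa" → prefix "mi" already present; 8 new (t, o, r, v, e, n, p, a)
  "mirunpa" → prefix "mi" already present; 5 new (r, u, n, p, a)
Total nodes = 5 + 8 + 6 + 3 + 4 + 5 + 8 + 5 = 44

44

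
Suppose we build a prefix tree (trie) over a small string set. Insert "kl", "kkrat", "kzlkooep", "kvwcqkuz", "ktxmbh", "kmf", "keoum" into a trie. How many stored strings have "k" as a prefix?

7

Traverse to the node for "k", then collect every word in that subtree.
Words under "k": keoum, kkrat, kl, kmf, ktxmbh, kvwcqkuz, kzlkooep
Count: 7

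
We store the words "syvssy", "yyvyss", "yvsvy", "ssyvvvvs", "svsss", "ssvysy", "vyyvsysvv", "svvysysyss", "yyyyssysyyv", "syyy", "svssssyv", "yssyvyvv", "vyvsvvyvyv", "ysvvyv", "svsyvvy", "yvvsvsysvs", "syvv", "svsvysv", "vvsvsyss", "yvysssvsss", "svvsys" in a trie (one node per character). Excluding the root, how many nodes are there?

Trace insertions, counting only characters that open a new branch:
  "syvssy" → 6 new (s, y, v, s, s, y)
  "yyvyss" → 6 new (y, y, v, y, s, s)
  "yvsvy" → prefix "y" already present; 4 new (v, s, v, y)
  "ssyvvvvs" → prefix "s" already present; 7 new (s, y, v, v, v, v, s)
  "svsss" → prefix "s" already present; 4 new (v, s, s, s)
  "ssvysy" → prefix "ss" already present; 4 new (v, y, s, y)
  "vyyvsysvv" → 9 new (v, y, y, v, s, y, s, v, v)
  "svvysysyss" → prefix "sv" already present; 8 new (v, y, s, y, s, y, s, s)
  "yyyyssysyyv" → prefix "yy" already present; 9 new (y, y, s, s, y, s, y, y, v)
  "syyy" → prefix "sy" already present; 2 new (y, y)
  "svssssyv" → prefix "svsss" already present; 3 new (s, y, v)
  "yssyvyvv" → prefix "y" already present; 7 new (s, s, y, v, y, v, v)
  "vyvsvvyvyv" → prefix "vy" already present; 8 new (v, s, v, v, y, v, y, v)
  "ysvvyv" → prefix "ys" already present; 4 new (v, v, y, v)
  "svsyvvy" → prefix "svs" already present; 4 new (y, v, v, y)
  "yvvsvsysvs" → prefix "yv" already present; 8 new (v, s, v, s, y, s, v, s)
  "syvv" → prefix "syv" already present; 1 new (v)
  "svsvysv" → prefix "svs" already present; 4 new (v, y, s, v)
  "vvsvsyss" → prefix "v" already present; 7 new (v, s, v, s, y, s, s)
  "yvysssvsss" → prefix "yv" already present; 8 new (y, s, s, s, v, s, s, s)
  "svvsys" → prefix "svv" already present; 3 new (s, y, s)
Total nodes = 6 + 6 + 4 + 7 + 4 + 4 + 9 + 8 + 9 + 2 + 3 + 7 + 8 + 4 + 4 + 8 + 1 + 4 + 7 + 8 + 3 = 116

116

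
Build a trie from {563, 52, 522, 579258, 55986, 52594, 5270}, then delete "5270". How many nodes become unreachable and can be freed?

2

Walk "5270" from the leaf back toward the root, removing each node that no remaining word uses.
The suffix "70" (2 nodes) is used only by "5270"; the node for "52" still has the child "2", so pruning stops there.
Nodes removed: 2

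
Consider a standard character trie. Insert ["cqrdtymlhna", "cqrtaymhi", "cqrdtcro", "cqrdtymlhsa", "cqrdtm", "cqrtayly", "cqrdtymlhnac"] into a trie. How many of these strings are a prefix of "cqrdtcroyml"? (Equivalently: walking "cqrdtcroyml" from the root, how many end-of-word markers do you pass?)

Walk "cqrdtcroyml" from the root; an end-of-word marker is hit whenever a stored word is a prefix of "cqrdtcroyml".
Prefixes of the query that are stored words: "cqrdtcro"
Count: 1

1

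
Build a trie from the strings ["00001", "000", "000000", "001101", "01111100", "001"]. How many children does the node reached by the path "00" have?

2

Follow the path "00" to its node, then look at its outgoing edges.
Characters that immediately follow "00" among the stored strings: {0, 1}.
That node has 2 child edges.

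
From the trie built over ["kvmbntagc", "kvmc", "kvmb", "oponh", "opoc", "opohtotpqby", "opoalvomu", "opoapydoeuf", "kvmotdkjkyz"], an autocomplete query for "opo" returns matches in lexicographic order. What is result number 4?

Filter for "opo…" and sort: "opoalvomu", "opoapydoeuf", "opoc", "opohtotpqby", "oponh"
The 4th is opohtotpqby.

opohtotpqby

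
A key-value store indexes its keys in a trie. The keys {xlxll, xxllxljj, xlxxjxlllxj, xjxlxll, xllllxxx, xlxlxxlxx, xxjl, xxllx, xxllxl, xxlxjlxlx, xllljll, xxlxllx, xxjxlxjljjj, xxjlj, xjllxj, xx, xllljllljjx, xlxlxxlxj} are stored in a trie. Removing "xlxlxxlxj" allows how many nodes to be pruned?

Walk "xlxlxxlxj" from the leaf back toward the root, removing each node that no remaining word uses.
The suffix "j" (1 node) is used only by "xlxlxxlxj"; the node for "xlxlxxlx" still has the child "x", so pruning stops there.
Nodes removed: 1

1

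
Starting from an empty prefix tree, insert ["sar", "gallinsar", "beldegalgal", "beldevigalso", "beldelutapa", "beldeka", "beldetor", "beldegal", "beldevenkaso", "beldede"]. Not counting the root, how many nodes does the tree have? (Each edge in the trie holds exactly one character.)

Count nodes per top-level branch (shared prefixes stored once):
  'b'-branch (beldede, beldegal, beldegalgal, beldeka, beldelutapa, beldetor, beldevenkaso, beldevigalso): 37 nodes
  'g'-branch (gallinsar): 9 nodes
  's'-branch (sar): 3 nodes
Sum: 49

49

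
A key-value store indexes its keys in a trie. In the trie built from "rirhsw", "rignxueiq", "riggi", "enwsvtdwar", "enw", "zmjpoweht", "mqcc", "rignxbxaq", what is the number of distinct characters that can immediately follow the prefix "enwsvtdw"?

Walk "enwsvtdw" from the root, arriving at one node.
Characters that immediately follow "enwsvtdw" among the stored strings: {a}.
That node has 1 child edge.

1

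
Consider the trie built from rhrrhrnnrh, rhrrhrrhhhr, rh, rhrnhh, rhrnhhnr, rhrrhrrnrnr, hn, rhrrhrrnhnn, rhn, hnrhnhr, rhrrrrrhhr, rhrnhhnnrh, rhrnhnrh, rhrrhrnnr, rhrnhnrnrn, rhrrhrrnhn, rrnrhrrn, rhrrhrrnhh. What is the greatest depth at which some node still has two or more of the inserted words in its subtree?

10

Look for the deepest trie node that still has at least two words in its subtree.
"rhrrhrrnhn" and "rhrrhrrnhnn" agree on "rhrrhrrnhn" (10 characters) before diverging; nothing deeper is shared.
Longest shared-prefix length: 10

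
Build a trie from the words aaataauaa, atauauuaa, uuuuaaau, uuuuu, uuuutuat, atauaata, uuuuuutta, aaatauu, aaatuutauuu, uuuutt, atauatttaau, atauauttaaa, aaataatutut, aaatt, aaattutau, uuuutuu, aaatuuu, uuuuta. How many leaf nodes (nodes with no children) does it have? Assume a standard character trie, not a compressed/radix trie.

16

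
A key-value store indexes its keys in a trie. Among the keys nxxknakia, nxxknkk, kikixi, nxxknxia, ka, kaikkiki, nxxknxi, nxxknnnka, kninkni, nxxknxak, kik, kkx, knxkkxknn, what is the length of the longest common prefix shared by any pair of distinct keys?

The deepest shared node is where two words last agree before diverging.
e.g. "nxxknxi" and "nxxknxia" share the prefix "nxxknxi" of length 7; no pair shares a longer one.
Longest shared-prefix length: 7

7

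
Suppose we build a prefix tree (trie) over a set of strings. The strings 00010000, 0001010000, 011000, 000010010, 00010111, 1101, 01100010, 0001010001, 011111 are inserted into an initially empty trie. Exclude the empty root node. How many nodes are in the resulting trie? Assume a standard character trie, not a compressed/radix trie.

36

Count nodes per top-level branch (shared prefixes stored once):
  '0'-branch (000010010, 00010000, 0001010000, 0001010001, 00010111, 011000, 01100010, 011111): 32 nodes
  '1'-branch (1101): 4 nodes
Sum: 36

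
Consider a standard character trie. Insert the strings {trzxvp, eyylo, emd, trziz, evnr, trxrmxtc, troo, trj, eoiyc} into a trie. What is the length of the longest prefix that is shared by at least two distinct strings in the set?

Look for the deepest trie node that still has at least two words in its subtree.
"trziz" and "trzxvp" agree on "trz" (3 characters) before diverging; nothing deeper is shared.
Longest shared-prefix length: 3

3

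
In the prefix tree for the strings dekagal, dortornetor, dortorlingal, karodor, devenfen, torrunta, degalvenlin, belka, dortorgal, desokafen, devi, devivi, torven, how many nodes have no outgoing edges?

A leaf is a node with no children — equivalently, the end of a word that is not a proper prefix of any other stored word.
Those words: "belka", "degalvenlin", "dekagal", "desokafen", "devenfen", "devivi", "dortorgal", "dortorlingal", "dortornetor", "karodor", "torrunta", "torven"
Leaf count: 12

12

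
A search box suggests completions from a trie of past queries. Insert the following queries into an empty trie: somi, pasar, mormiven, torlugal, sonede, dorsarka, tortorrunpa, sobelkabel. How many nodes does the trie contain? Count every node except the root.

53

Count nodes per top-level branch (shared prefixes stored once):
  'd'-branch (dorsarka): 8 nodes
  'm'-branch (mormiven): 8 nodes
  'p'-branch (pasar): 5 nodes
  's'-branch (sobelkabel, somi, sonede): 16 nodes
  't'-branch (torlugal, tortorrunpa): 16 nodes
Sum: 53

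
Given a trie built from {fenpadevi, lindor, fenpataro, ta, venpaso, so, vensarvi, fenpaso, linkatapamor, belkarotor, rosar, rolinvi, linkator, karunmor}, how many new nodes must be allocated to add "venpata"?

2

The longest prefix of "venpata" already in the trie is "venpa" (length 5).
Each of the 2 remaining characters creates one node.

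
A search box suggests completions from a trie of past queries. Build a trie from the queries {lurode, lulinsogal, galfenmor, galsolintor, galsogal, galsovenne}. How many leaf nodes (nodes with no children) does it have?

6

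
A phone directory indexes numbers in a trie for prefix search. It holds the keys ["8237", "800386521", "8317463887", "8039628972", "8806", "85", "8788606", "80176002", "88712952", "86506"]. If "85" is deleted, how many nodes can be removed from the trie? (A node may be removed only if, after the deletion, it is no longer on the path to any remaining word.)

A node on "85"'s path can go only if nothing else ends at it or branches off below it.
The suffix "5" (1 node) is used only by "85"; the node for "8" still has the child "2", so pruning stops there.
Nodes removed: 1

1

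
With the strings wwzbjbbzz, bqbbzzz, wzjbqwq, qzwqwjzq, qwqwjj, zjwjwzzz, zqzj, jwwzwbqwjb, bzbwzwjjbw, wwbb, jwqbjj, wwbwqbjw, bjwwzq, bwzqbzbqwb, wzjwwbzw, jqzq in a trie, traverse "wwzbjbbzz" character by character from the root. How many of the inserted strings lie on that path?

Traverse "wwzbjbbzz" character by character; count nodes along the way that are marked as word ends.
Prefixes of the query that are stored words: "wwzbjbbzz"
Count: 1

1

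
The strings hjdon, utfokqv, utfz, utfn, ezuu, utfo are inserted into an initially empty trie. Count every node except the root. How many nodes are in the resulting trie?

18

Count nodes per top-level branch (shared prefixes stored once):
  'e'-branch (ezuu): 4 nodes
  'h'-branch (hjdon): 5 nodes
  'u'-branch (utfn, utfo, utfokqv, utfz): 9 nodes
Sum: 18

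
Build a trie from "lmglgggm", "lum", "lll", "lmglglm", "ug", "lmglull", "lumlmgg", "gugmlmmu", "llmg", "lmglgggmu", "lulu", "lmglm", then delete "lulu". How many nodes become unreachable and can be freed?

2

Walk "lulu" from the leaf back toward the root, removing each node that no remaining word uses.
The suffix "lu" (2 nodes) is used only by "lulu"; the node for "lu" still has the child "m", so pruning stops there.
Nodes removed: 2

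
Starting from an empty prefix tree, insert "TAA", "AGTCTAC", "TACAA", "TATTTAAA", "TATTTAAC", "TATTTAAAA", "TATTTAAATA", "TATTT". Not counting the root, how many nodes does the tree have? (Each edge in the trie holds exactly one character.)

For each word, the new-node count is its length minus the longest prefix already in the trie:
  "TAA" → 3 new (T, A, A)
  "AGTCTAC" → 7 new (A, G, T, C, T, A, C)
  "TACAA" → prefix "TA" already present; 3 new (C, A, A)
  "TATTTAAA" → prefix "TA" already present; 6 new (T, T, T, A, A, A)
  "TATTTAAC" → prefix "TATTTAA" already present; 1 new (C)
  "TATTTAAAA" → prefix "TATTTAAA" already present; 1 new (A)
  "TATTTAAATA" → prefix "TATTTAAA" already present; 2 new (T, A)
  "TATTT" → prefix "TATTT" already present; 0 new (none)
Total nodes = 3 + 7 + 3 + 6 + 1 + 1 + 2 + 0 = 23

23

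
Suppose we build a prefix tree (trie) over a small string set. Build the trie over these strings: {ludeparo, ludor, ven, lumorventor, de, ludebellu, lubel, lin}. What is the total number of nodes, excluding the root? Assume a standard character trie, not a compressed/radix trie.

Trace insertions, counting only characters that open a new branch:
  "ludeparo" → 8 new (l, u, d, e, p, a, r, o)
  "ludor" → prefix "lud" already present; 2 new (o, r)
  "ven" → 3 new (v, e, n)
  "lumorventor" → prefix "lu" already present; 9 new (m, o, r, v, e, n, t, o, r)
  "de" → 2 new (d, e)
  "ludebellu" → prefix "lude" already present; 5 new (b, e, l, l, u)
  "lubel" → prefix "lu" already present; 3 new (b, e, l)
  "lin" → prefix "l" already present; 2 new (i, n)
Total nodes = 8 + 2 + 3 + 9 + 2 + 5 + 3 + 2 = 34

34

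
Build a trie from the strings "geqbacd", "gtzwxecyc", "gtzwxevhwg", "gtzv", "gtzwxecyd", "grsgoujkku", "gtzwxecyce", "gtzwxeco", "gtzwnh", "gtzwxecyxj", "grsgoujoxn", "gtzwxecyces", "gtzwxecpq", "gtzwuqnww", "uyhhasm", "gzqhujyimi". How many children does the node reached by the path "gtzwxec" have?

Follow the path "gtzwxec" to its node, then look at its outgoing edges.
Characters that immediately follow "gtzwxec" among the stored strings: {o, p, y}.
That node has 3 child edges.

3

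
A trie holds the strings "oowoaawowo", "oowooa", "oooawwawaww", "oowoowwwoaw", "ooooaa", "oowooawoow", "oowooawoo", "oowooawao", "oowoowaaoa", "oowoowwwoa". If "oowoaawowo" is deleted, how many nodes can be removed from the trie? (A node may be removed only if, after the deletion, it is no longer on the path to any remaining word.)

Walk "oowoaawowo" from the leaf back toward the root, removing each node that no remaining word uses.
The suffix "aawowo" (6 nodes) is used only by "oowoaawowo"; the node for "oowo" still has the child "o", so pruning stops there.
Nodes removed: 6

6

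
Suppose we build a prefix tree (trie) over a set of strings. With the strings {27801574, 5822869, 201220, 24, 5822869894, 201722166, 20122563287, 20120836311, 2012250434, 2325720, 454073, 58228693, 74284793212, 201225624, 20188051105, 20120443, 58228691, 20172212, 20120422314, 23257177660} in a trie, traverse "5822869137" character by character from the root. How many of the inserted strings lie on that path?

2

Traverse "5822869137" character by character; count nodes along the way that are marked as word ends.
Prefixes of the query that are stored words: "5822869", "58228691"
Count: 2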